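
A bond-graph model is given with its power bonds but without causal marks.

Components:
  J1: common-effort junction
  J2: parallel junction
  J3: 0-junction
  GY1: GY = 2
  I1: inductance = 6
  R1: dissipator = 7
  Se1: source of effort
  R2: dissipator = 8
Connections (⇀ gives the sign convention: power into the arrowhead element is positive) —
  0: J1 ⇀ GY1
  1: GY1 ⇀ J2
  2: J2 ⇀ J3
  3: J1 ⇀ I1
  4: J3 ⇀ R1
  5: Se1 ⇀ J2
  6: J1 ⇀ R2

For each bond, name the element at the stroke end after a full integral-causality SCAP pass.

β5 stroke→J2  (Se1 (Se) sets effort on bond)
β1 stroke→GY1  (0-jn J2 has e-setter on 5)
β2 stroke→J3  (J2: bond 5 brought effort, rest push out)
β4 stroke→R1  (0-jn J3 has e-setter on 2)
β0 stroke→GY1  (through GY1, causality inverts; strokes same side of GY1)
β3 stroke→I1  (I1 outputs flow p/I1)
β6 stroke→J1  (closing 0-jn rule on J1)

bond 0 →GY1
bond 1 →GY1
bond 2 →J3
bond 3 →I1
bond 4 →R1
bond 5 →J2
bond 6 →J1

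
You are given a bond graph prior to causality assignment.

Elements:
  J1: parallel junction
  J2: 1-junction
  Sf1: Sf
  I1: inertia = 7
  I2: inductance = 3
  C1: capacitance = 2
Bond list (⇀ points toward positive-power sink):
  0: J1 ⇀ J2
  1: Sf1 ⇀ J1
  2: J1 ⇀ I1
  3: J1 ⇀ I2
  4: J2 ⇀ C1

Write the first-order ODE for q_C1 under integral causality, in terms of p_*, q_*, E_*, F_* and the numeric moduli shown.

#1 |Sf1  (Sf1: flow source, stroke at near end)
#2 |I1  (prefer integral on I1)
#3 |I2  (I2 outputs flow p/I2)
#0 |J1  (J1: last free bond brings effort in)
#4 |J2  (1-jn J2 has f-setter on 0)

dq_C1/dt = F_Sf1 - p_I1/7 - p_I2/3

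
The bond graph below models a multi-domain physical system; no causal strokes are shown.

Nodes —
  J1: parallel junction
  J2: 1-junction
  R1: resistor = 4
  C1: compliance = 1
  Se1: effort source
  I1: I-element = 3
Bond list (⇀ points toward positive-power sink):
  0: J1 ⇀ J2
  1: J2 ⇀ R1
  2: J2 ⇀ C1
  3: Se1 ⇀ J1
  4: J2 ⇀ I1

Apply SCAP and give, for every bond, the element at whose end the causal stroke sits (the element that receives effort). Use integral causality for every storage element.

b3 →J1  (source Se1 imposes e)
b0 →J2  (0-jn J1 has e-setter on 3)
b2 →J2  (C1 outputs effort q/C1)
b4 →I1  (prefer integral on I1)
b1 →J2  (J2: bond 4 brought flow, rest push out)

bond 0 →J2
bond 1 →J2
bond 2 →J2
bond 3 →J1
bond 4 →I1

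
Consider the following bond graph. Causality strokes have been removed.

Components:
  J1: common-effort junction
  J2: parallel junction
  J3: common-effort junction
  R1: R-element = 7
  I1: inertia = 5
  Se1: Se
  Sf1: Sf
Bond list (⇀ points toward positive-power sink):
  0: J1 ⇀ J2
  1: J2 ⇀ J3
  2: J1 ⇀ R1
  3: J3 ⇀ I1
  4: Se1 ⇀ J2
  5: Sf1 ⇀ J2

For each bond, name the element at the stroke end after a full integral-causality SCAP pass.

b4 →J2  (Se1: effort source, stroke at far end)
b5 →Sf1  (Sf1 (Sf) sets flow on bond)
b0 →J1  (J2 effort already set via bond 4)
b1 →J3  (common-e at J2 fixed by 4)
b3 →I1  (common-e at J3 fixed by 1)
b2 →R1  (J1: bond 0 brought effort, rest push out)

β0 |J1
β1 |J3
β2 |R1
β3 |I1
β4 |J2
β5 |Sf1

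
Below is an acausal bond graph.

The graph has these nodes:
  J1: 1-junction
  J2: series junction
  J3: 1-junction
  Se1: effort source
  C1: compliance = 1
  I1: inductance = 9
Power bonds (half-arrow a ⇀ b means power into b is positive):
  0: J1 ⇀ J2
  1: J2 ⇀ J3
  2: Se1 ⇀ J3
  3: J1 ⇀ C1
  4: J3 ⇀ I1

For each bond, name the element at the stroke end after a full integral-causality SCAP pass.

bond 2 |J3  (Se1 (Se) sets effort on bond)
bond 3 |J1  (C1 outputs effort q/C1)
bond 0 |J2  (J1: last free bond brings flow in)
bond 1 |J3  (J2 needs exactly one f-in)
bond 4 |I1  (only one flow-in slot at J3)

bond 0 →J2
bond 1 →J3
bond 2 →J3
bond 3 →J1
bond 4 →I1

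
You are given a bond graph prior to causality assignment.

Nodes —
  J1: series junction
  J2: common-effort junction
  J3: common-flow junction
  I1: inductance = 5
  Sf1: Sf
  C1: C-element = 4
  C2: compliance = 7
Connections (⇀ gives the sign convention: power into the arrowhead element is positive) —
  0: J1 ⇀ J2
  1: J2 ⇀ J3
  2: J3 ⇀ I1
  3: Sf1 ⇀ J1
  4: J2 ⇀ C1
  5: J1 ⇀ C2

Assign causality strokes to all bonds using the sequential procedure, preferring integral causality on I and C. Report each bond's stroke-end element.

b3 stroke→Sf1  (source Sf1 imposes f)
b0 stroke→J1  (common-f at J1 fixed by 3)
b5 stroke→J1  (1-jn J1 has f-setter on 3)
b2 stroke→I1  (I1 integral (f out))
b1 stroke→J3  (J3: bond 2 brought flow, rest push out)
b4 stroke→J2  (only one effort-in slot at J2)

b0 stroke→J1
b1 stroke→J3
b2 stroke→I1
b3 stroke→Sf1
b4 stroke→J2
b5 stroke→J1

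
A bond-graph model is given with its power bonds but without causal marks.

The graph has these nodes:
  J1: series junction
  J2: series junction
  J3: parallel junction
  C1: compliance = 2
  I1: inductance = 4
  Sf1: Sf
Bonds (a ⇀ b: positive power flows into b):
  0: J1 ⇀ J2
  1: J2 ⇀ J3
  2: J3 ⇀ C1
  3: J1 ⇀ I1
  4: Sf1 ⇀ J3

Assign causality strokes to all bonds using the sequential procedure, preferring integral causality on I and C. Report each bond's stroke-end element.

β0 stroke→J1
β1 stroke→J2
β2 stroke→J3
β3 stroke→I1
β4 stroke→Sf1

#4 |Sf1  (Sf1 fixes flow; stroke at Sf1)
#2 |J3  (C1: C, integral causality)
#1 |J2  (0-jn J3 has e-setter on 2)
#0 |J1  (only one flow-in slot at J2)
#3 |I1  (J1 needs exactly one f-in)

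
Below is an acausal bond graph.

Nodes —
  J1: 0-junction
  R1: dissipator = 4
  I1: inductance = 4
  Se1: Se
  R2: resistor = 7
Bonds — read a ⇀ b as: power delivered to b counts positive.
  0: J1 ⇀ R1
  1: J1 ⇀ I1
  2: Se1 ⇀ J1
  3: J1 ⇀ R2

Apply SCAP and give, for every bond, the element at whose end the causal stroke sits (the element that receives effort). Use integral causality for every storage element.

β0 |R1
β1 |I1
β2 |J1
β3 |R2

β2 |J1  (source Se1 imposes e)
β0 |R1  (J1: bond 2 brought effort, rest push out)
β1 |I1  (J1: bond 2 brought effort, rest push out)
β3 |R2  (J1: bond 2 brought effort, rest push out)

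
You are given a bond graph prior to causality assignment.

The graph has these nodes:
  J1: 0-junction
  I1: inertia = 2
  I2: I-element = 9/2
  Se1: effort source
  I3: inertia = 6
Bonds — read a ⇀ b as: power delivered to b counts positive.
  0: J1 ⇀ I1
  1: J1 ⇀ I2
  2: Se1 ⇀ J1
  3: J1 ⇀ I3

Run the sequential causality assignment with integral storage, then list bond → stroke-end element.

bond 2 →J1  (Se1: effort source, stroke at far end)
bond 0 →I1  (common-e at J1 fixed by 2)
bond 1 →I2  (common-e at J1 fixed by 2)
bond 3 →I3  (common-e at J1 fixed by 2)

#0 →I1
#1 →I2
#2 →J1
#3 →I3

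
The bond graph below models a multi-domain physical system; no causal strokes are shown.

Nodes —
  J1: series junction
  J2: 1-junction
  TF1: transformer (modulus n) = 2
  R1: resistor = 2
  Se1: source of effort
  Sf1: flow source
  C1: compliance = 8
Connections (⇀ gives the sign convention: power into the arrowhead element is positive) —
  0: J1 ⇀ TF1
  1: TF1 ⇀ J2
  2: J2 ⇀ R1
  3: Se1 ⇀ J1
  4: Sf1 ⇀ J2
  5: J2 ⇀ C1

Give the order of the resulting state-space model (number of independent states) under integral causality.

#3 stroke→J1  (Se1: effort source, stroke at far end)
#4 stroke→Sf1  (Sf1 (Sf) sets flow on bond)
#0 stroke→TF1  (only one flow-in slot at J1)
#1 stroke→J2  (common-f at J2 fixed by 4)
#2 stroke→J2  (common-f at J2 fixed by 4)
#5 stroke→J2  (J2 flow already set via bond 4)

1  (C1 all integral)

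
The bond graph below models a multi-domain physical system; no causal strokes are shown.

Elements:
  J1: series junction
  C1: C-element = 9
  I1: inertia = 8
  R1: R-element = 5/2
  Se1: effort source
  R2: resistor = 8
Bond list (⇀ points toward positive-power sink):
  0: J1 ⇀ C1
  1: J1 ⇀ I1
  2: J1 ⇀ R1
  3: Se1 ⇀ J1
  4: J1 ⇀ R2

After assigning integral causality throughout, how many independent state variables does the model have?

β3 stroke at J1  (source Se1 imposes e)
β0 stroke at J1  (C1 outputs effort q/C1)
β1 stroke at I1  (I1 outputs flow p/I1)
β2 stroke at J1  (common-f at J1 fixed by 1)
β4 stroke at J1  (J1: bond 1 brought flow, rest push out)

2  (C1, I1 all integral)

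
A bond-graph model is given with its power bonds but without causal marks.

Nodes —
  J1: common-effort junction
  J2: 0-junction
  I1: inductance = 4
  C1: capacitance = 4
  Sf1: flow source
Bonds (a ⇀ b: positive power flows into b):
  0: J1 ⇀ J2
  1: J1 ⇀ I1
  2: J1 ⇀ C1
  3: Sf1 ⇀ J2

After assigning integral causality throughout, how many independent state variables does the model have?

2  (C1, I1 all integral)

β3 stroke at Sf1  (source Sf1 imposes f)
β0 stroke at J2  (J2 needs exactly one e-in)
β1 stroke at I1  (I1 integral (f out))
β2 stroke at J1  (J1 needs exactly one e-in)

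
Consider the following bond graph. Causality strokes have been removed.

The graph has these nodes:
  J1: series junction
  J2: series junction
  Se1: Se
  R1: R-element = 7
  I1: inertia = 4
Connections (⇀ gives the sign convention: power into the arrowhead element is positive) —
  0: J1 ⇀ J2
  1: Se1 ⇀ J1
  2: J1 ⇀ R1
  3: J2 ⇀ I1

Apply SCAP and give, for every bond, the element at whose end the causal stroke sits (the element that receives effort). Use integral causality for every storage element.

#1 stroke at J1  (Se1 fixes effort; stroke away)
#3 stroke at I1  (I1 outputs flow p/I1)
#0 stroke at J2  (J2 flow already set via bond 3)
#2 stroke at J1  (J1: bond 0 brought flow, rest push out)

b0 stroke at J2
b1 stroke at J1
b2 stroke at J1
b3 stroke at I1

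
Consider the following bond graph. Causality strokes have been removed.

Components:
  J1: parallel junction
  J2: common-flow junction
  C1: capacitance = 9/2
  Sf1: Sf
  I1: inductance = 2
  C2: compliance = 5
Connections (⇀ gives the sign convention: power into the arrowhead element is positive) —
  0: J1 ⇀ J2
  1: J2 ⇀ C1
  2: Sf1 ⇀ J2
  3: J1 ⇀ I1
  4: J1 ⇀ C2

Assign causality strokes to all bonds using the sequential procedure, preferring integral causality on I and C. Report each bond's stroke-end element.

bond 2 |Sf1  (Sf1 fixes flow; stroke at Sf1)
bond 0 |J2  (J2 flow already set via bond 2)
bond 1 |J2  (1-jn J2 has f-setter on 2)
bond 3 |I1  (prefer integral on I1)
bond 4 |J1  (J1 needs exactly one e-in)

β0 →J2
β1 →J2
β2 →Sf1
β3 →I1
β4 →J1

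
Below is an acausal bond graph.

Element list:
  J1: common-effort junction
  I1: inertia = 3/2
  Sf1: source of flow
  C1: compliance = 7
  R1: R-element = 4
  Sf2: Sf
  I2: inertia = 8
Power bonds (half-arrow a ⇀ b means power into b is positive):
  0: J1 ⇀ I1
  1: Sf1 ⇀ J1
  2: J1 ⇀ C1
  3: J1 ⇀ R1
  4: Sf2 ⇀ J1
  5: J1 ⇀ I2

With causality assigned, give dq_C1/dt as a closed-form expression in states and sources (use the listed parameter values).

bond 1 stroke at Sf1  (Sf1: flow source, stroke at near end)
bond 4 stroke at Sf2  (Sf2 (Sf) sets flow on bond)
bond 0 stroke at I1  (prefer integral on I1)
bond 2 stroke at J1  (prefer integral on C1)
bond 3 stroke at R1  (0-jn J1 has e-setter on 2)
bond 5 stroke at I2  (J1: bond 2 brought effort, rest push out)

dq_C1/dt = F_Sf1 + F_Sf2 - 2*p_I1/3 - p_I2/8 - q_C1/28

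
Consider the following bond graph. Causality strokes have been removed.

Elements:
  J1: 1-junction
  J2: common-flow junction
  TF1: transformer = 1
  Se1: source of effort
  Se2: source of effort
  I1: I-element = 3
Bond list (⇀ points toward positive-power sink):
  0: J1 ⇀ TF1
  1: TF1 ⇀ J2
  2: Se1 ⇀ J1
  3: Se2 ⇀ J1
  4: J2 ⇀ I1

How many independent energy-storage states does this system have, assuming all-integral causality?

1  (I1 all integral)

#2 |J1  (Se1: effort source, stroke at far end)
#3 |J1  (Se2 (Se) sets effort on bond)
#0 |TF1  (J1 needs exactly one f-in)
#1 |J2  (TF TF1: opposite of bond 0)
#4 |I1  (only one flow-in slot at J2)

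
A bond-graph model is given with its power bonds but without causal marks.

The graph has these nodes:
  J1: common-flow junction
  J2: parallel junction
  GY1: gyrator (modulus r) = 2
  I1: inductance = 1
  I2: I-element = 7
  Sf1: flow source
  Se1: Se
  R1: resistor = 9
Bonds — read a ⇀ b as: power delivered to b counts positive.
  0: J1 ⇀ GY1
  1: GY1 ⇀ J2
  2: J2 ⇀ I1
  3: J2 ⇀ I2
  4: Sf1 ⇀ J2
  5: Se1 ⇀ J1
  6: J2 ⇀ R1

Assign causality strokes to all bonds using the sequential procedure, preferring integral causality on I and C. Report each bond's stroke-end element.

#0 →GY1
#1 →GY1
#2 →I1
#3 →I2
#4 →Sf1
#5 →J1
#6 →J2

bond 4 stroke→Sf1  (Sf1 fixes flow; stroke at Sf1)
bond 5 stroke→J1  (source Se1 imposes e)
bond 0 stroke→GY1  (J1 needs exactly one f-in)
bond 1 stroke→GY1  (GY1: gyrator matches bond 0)
bond 2 stroke→I1  (prefer integral on I1)
bond 3 stroke→I2  (I2 integral (f out))
bond 6 stroke→J2  (closing 0-jn rule on J2)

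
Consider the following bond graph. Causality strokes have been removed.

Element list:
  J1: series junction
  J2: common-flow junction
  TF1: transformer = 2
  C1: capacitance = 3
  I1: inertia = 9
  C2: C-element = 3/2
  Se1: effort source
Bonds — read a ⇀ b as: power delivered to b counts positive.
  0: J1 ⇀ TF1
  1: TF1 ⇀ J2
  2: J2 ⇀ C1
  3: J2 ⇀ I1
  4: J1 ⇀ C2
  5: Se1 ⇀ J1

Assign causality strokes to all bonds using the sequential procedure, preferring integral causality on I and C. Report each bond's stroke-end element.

bond 0 →TF1
bond 1 →J2
bond 2 →J2
bond 3 →I1
bond 4 →J1
bond 5 →J1

#5 stroke at J1  (Se1 (Se) sets effort on bond)
#2 stroke at J2  (prefer integral on C1)
#3 stroke at I1  (I1 outputs flow p/I1)
#1 stroke at J2  (J2 flow already set via bond 3)
#0 stroke at TF1  (through TF1, causality passes straight; one stroke at TF1)
#4 stroke at J1  (1-jn J1 has f-setter on 0)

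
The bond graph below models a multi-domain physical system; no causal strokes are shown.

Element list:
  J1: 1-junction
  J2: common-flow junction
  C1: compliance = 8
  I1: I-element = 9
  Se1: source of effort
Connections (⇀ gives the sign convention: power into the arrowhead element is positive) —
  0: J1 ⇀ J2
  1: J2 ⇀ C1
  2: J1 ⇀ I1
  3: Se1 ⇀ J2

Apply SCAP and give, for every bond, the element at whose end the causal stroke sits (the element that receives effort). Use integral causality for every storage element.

#3 |J2  (source Se1 imposes e)
#1 |J2  (prefer integral on C1)
#0 |J1  (J2: last free bond brings flow in)
#2 |I1  (closing 1-jn rule on J1)

β0 |J1
β1 |J2
β2 |I1
β3 |J2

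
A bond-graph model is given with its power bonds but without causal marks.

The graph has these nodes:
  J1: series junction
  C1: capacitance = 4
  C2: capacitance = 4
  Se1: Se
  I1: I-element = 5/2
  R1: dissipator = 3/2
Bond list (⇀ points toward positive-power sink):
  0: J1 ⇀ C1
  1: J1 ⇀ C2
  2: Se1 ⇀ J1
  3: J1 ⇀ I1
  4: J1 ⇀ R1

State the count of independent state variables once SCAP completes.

β2 stroke→J1  (Se1 (Se) sets effort on bond)
β0 stroke→J1  (C1: C, integral causality)
β1 stroke→J1  (prefer integral on C2)
β3 stroke→I1  (I1 outputs flow p/I1)
β4 stroke→J1  (common-f at J1 fixed by 3)

3  (C1, C2, I1 all integral)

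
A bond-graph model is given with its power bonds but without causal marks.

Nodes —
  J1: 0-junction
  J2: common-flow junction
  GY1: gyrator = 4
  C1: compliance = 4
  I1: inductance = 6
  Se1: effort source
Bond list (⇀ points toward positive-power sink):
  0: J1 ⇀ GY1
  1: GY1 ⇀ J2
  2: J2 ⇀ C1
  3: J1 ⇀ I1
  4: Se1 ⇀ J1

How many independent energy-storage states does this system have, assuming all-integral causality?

#4 →J1  (source Se1 imposes e)
#0 →GY1  (0-jn J1 has e-setter on 4)
#3 →I1  (J1 effort already set via bond 4)
#1 →GY1  (GY1 both-in/both-out from 0)
#2 →J2  (J2 flow already set via bond 1)

2  (C1, I1 all integral)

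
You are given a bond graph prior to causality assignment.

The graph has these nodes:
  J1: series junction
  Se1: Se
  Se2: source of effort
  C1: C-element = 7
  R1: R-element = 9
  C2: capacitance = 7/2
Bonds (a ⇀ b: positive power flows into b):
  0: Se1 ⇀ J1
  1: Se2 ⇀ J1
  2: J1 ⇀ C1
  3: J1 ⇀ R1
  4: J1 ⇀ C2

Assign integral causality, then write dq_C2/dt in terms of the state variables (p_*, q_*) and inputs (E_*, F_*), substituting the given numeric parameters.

dq_C2/dt = E_Se1/9 + E_Se2/9 - q_C1/63 - 2*q_C2/63

β0 →J1  (Se1: effort source, stroke at far end)
β1 →J1  (source Se2 imposes e)
β2 →J1  (C1: C, integral causality)
β4 →J1  (C2 integral (e out))
β3 →R1  (J1 needs exactly one f-in)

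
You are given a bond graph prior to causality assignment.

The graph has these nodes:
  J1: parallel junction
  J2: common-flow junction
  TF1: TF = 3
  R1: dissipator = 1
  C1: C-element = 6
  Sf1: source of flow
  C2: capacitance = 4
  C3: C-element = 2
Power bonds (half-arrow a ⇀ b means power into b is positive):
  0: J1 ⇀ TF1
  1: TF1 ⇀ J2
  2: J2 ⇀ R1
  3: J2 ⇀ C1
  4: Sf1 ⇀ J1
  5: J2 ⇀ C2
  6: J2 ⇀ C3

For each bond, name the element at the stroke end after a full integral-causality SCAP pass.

bond 4 stroke→Sf1  (Sf1 fixes flow; stroke at Sf1)
bond 0 stroke→J1  (only one effort-in slot at J1)
bond 1 stroke→TF1  (TF1 one-in-one-out from 0)
bond 2 stroke→J2  (common-f at J2 fixed by 1)
bond 3 stroke→J2  (1-jn J2 has f-setter on 1)
bond 5 stroke→J2  (J2: bond 1 brought flow, rest push out)
bond 6 stroke→J2  (common-f at J2 fixed by 1)

bond 0 stroke at J1
bond 1 stroke at TF1
bond 2 stroke at J2
bond 3 stroke at J2
bond 4 stroke at Sf1
bond 5 stroke at J2
bond 6 stroke at J2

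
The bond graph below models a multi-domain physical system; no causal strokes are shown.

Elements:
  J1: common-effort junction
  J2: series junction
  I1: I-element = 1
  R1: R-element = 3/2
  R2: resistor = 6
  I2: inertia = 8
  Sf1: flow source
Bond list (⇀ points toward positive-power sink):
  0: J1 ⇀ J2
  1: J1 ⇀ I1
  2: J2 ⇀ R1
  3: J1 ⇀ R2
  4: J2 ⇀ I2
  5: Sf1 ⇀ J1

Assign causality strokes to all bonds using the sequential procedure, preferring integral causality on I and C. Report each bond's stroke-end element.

#5 →Sf1  (Sf1 (Sf) sets flow on bond)
#1 →I1  (I1 outputs flow p/I1)
#4 →I2  (I2 integral (f out))
#0 →J2  (J2 flow already set via bond 4)
#2 →J2  (J2: bond 4 brought flow, rest push out)
#3 →J1  (J1: last free bond brings effort in)

#0 stroke at J2
#1 stroke at I1
#2 stroke at J2
#3 stroke at J1
#4 stroke at I2
#5 stroke at Sf1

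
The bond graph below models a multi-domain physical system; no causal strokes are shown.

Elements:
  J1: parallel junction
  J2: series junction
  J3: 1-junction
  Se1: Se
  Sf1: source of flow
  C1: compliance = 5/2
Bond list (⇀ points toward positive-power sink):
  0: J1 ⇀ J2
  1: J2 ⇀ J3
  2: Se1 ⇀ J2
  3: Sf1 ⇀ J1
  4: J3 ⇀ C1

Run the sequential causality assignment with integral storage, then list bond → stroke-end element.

b0 |J1
b1 |J2
b2 |J2
b3 |Sf1
b4 |J3

bond 2 |J2  (source Se1 imposes e)
bond 3 |Sf1  (Sf1 fixes flow; stroke at Sf1)
bond 0 |J1  (J1 needs exactly one e-in)
bond 1 |J2  (J2 flow already set via bond 0)
bond 4 |J3  (common-f at J3 fixed by 1)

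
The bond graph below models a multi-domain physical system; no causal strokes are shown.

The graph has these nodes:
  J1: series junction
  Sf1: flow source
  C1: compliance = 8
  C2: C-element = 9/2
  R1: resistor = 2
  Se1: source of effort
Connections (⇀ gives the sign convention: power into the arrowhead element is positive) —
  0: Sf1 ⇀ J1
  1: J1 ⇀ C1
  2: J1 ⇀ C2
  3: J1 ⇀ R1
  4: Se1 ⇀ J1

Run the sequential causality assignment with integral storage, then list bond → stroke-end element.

b0 →Sf1
b1 →J1
b2 →J1
b3 →J1
b4 →J1

β0 stroke at Sf1  (Sf1 (Sf) sets flow on bond)
β4 stroke at J1  (Se1 (Se) sets effort on bond)
β1 stroke at J1  (1-jn J1 has f-setter on 0)
β2 stroke at J1  (common-f at J1 fixed by 0)
β3 stroke at J1  (common-f at J1 fixed by 0)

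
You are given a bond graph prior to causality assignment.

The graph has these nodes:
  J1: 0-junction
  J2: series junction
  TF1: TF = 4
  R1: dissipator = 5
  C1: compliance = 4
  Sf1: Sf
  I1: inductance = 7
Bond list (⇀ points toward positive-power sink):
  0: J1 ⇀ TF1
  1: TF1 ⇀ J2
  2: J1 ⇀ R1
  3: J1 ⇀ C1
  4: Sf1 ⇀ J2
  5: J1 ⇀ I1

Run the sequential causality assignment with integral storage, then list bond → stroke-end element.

b0 stroke at TF1
b1 stroke at J2
b2 stroke at R1
b3 stroke at J1
b4 stroke at Sf1
b5 stroke at I1

b4 |Sf1  (Sf1 fixes flow; stroke at Sf1)
b1 |J2  (J2: bond 4 brought flow, rest push out)
b0 |TF1  (TF TF1: opposite of bond 1)
b3 |J1  (C1 outputs effort q/C1)
b2 |R1  (common-e at J1 fixed by 3)
b5 |I1  (J1 effort already set via bond 3)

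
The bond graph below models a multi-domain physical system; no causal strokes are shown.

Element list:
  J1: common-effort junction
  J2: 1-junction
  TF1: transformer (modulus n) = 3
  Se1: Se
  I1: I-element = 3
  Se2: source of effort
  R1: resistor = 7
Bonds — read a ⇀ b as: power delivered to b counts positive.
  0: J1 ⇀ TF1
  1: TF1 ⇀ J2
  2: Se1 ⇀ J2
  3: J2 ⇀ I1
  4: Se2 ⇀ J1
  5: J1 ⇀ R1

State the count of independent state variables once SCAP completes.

β2 stroke→J2  (Se1 (Se) sets effort on bond)
β4 stroke→J1  (Se2 (Se) sets effort on bond)
β0 stroke→TF1  (0-jn J1 has e-setter on 4)
β5 stroke→R1  (J1 effort already set via bond 4)
β1 stroke→J2  (TF1: transformer flips bond 0)
β3 stroke→I1  (J2 needs exactly one f-in)

1  (I1 all integral)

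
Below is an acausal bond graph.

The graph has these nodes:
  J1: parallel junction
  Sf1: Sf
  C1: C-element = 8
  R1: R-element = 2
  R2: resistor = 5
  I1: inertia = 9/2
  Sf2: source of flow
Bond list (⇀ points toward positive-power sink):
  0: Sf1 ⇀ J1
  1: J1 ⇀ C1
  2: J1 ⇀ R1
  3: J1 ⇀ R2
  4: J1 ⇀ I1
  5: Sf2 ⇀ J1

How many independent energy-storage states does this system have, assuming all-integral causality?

b0 stroke at Sf1  (source Sf1 imposes f)
b5 stroke at Sf2  (Sf2 (Sf) sets flow on bond)
b1 stroke at J1  (prefer integral on C1)
b2 stroke at R1  (J1 effort already set via bond 1)
b3 stroke at R2  (0-jn J1 has e-setter on 1)
b4 stroke at I1  (0-jn J1 has e-setter on 1)

2  (C1, I1 all integral)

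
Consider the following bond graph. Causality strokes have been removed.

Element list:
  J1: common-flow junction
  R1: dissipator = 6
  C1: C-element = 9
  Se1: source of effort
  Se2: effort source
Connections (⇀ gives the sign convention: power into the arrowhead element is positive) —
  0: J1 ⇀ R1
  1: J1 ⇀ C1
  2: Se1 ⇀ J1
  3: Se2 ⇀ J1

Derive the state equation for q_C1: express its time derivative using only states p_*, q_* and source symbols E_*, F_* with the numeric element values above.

β2 →J1  (Se1 fixes effort; stroke away)
β3 →J1  (source Se2 imposes e)
β1 →J1  (C1 integral (e out))
β0 →R1  (J1: last free bond brings flow in)

dq_C1/dt = E_Se1/6 + E_Se2/6 - q_C1/54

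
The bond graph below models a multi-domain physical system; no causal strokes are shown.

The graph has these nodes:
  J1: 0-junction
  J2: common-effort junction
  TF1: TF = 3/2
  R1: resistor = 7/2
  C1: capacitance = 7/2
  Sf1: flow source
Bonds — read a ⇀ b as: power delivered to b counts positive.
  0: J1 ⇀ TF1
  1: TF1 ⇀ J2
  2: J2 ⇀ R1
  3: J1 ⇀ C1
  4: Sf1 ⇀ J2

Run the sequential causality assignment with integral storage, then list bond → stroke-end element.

bond 4 stroke at Sf1  (Sf1: flow source, stroke at near end)
bond 3 stroke at J1  (C1 outputs effort q/C1)
bond 0 stroke at TF1  (J1: bond 3 brought effort, rest push out)
bond 1 stroke at J2  (through TF1, causality passes straight; one stroke at TF1)
bond 2 stroke at R1  (0-jn J2 has e-setter on 1)

b0 stroke at TF1
b1 stroke at J2
b2 stroke at R1
b3 stroke at J1
b4 stroke at Sf1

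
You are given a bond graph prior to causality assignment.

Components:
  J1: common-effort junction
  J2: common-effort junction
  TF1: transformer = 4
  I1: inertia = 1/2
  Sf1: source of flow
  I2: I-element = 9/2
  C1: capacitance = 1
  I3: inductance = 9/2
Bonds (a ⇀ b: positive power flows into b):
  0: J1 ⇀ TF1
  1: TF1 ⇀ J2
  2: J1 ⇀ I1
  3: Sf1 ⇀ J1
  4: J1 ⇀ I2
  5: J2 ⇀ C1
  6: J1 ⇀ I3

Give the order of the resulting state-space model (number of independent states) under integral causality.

bond 3 stroke at Sf1  (Sf1 (Sf) sets flow on bond)
bond 2 stroke at I1  (I1 integral (f out))
bond 4 stroke at I2  (prefer integral on I2)
bond 5 stroke at J2  (C1 outputs effort q/C1)
bond 1 stroke at TF1  (0-jn J2 has e-setter on 5)
bond 0 stroke at J1  (TF1: transformer flips bond 1)
bond 6 stroke at I3  (J1 effort already set via bond 0)

4  (C1, I1, I2, I3 all integral)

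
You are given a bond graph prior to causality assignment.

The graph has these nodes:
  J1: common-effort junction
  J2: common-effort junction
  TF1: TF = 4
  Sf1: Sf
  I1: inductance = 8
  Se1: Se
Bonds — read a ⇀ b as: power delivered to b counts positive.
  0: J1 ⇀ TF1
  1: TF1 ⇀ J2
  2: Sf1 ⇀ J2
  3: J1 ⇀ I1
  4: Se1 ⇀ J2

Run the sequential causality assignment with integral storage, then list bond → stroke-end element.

#2 stroke at Sf1  (Sf1 fixes flow; stroke at Sf1)
#4 stroke at J2  (Se1 (Se) sets effort on bond)
#1 stroke at TF1  (0-jn J2 has e-setter on 4)
#0 stroke at J1  (TF1: transformer flips bond 1)
#3 stroke at I1  (J1 effort already set via bond 0)

b0 →J1
b1 →TF1
b2 →Sf1
b3 →I1
b4 →J2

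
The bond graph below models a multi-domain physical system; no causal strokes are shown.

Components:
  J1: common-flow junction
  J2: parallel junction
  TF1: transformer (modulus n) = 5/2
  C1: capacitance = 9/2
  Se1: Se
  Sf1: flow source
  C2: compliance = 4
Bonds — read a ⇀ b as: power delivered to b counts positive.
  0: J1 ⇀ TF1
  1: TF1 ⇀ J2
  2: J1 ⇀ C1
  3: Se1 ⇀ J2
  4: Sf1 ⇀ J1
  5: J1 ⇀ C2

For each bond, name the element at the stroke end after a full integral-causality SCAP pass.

β3 |J2  (Se1 fixes effort; stroke away)
β4 |Sf1  (Sf1 (Sf) sets flow on bond)
β0 |J1  (1-jn J1 has f-setter on 4)
β2 |J1  (common-f at J1 fixed by 4)
β5 |J1  (J1: bond 4 brought flow, rest push out)
β1 |TF1  (common-e at J2 fixed by 3)

β0 stroke→J1
β1 stroke→TF1
β2 stroke→J1
β3 stroke→J2
β4 stroke→Sf1
β5 stroke→J1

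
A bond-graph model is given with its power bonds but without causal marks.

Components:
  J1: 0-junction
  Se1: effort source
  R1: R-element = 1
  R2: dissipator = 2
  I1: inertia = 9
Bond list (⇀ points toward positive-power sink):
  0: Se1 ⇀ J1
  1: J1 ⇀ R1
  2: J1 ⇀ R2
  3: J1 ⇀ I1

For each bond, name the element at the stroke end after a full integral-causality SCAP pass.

#0 |J1  (Se1 fixes effort; stroke away)
#1 |R1  (J1: bond 0 brought effort, rest push out)
#2 |R2  (0-jn J1 has e-setter on 0)
#3 |I1  (J1 effort already set via bond 0)

b0 stroke at J1
b1 stroke at R1
b2 stroke at R2
b3 stroke at I1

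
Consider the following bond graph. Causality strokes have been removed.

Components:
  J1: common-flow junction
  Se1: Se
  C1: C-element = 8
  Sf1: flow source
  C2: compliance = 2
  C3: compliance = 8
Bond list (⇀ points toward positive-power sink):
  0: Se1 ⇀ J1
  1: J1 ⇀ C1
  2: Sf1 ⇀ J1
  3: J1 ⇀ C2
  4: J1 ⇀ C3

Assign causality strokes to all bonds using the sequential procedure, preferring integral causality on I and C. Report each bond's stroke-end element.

#0 |J1  (Se1 (Se) sets effort on bond)
#2 |Sf1  (Sf1 fixes flow; stroke at Sf1)
#1 |J1  (1-jn J1 has f-setter on 2)
#3 |J1  (1-jn J1 has f-setter on 2)
#4 |J1  (common-f at J1 fixed by 2)

b0 stroke→J1
b1 stroke→J1
b2 stroke→Sf1
b3 stroke→J1
b4 stroke→J1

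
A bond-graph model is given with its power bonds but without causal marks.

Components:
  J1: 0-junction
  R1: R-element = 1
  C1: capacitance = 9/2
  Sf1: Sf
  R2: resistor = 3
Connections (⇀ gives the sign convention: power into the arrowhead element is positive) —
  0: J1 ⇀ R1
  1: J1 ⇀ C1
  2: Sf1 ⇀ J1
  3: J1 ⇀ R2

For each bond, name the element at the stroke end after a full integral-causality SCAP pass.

bond 0 →R1
bond 1 →J1
bond 2 →Sf1
bond 3 →R2

b2 stroke at Sf1  (Sf1: flow source, stroke at near end)
b1 stroke at J1  (prefer integral on C1)
b0 stroke at R1  (common-e at J1 fixed by 1)
b3 stroke at R2  (J1: bond 1 brought effort, rest push out)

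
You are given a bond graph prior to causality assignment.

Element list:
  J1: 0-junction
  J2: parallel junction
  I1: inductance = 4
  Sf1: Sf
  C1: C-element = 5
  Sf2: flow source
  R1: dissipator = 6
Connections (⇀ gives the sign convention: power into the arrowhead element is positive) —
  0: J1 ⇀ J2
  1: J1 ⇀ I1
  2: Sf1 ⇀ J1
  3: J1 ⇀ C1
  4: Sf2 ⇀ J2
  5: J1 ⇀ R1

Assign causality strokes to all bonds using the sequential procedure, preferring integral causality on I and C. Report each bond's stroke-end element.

β0 stroke→J2
β1 stroke→I1
β2 stroke→Sf1
β3 stroke→J1
β4 stroke→Sf2
β5 stroke→R1

#2 |Sf1  (Sf1 fixes flow; stroke at Sf1)
#4 |Sf2  (Sf2: flow source, stroke at near end)
#0 |J2  (J2: last free bond brings effort in)
#1 |I1  (I1 integral (f out))
#3 |J1  (C1 integral (e out))
#5 |R1  (common-e at J1 fixed by 3)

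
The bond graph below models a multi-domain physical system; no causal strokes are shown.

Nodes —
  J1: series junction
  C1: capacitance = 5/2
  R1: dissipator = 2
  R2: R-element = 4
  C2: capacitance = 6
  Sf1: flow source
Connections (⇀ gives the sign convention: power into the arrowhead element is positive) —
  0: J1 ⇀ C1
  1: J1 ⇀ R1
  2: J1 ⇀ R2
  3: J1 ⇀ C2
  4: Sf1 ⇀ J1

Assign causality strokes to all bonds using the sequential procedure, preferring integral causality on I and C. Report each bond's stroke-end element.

β0 |J1
β1 |J1
β2 |J1
β3 |J1
β4 |Sf1

#4 →Sf1  (Sf1 fixes flow; stroke at Sf1)
#0 →J1  (1-jn J1 has f-setter on 4)
#1 →J1  (common-f at J1 fixed by 4)
#2 →J1  (common-f at J1 fixed by 4)
#3 →J1  (common-f at J1 fixed by 4)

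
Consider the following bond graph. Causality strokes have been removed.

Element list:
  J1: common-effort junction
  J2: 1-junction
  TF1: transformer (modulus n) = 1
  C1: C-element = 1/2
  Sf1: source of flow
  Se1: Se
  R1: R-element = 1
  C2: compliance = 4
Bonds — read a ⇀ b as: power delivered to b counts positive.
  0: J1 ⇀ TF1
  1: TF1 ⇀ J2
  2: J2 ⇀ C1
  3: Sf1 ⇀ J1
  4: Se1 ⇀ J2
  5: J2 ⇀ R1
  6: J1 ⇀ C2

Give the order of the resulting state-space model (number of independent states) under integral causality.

2  (C1, C2 all integral)

b3 |Sf1  (Sf1: flow source, stroke at near end)
b4 |J2  (Se1: effort source, stroke at far end)
b2 |J2  (C1: C, integral causality)
b6 |J1  (C2 outputs effort q/C2)
b0 |TF1  (J1: bond 6 brought effort, rest push out)
b1 |J2  (TF1 one-in-one-out from 0)
b5 |R1  (only one flow-in slot at J2)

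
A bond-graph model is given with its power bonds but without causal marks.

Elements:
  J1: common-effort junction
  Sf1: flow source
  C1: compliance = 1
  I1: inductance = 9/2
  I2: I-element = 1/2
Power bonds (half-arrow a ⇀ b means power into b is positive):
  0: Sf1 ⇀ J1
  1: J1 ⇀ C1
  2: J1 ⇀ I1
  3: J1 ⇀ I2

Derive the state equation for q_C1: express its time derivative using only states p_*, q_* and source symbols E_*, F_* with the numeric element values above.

dq_C1/dt = F_Sf1 - 2*p_I1/9 - 2*p_I2

bond 0 →Sf1  (Sf1: flow source, stroke at near end)
bond 1 →J1  (prefer integral on C1)
bond 2 →I1  (J1: bond 1 brought effort, rest push out)
bond 3 →I2  (J1: bond 1 brought effort, rest push out)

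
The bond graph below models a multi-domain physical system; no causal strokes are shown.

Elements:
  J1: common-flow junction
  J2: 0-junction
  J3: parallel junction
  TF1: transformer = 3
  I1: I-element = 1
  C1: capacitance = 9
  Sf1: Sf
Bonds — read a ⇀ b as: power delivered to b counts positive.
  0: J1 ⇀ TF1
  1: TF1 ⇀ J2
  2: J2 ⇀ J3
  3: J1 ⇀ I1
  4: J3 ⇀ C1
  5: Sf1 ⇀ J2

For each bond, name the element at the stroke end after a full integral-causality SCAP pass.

b5 stroke at Sf1  (Sf1 (Sf) sets flow on bond)
b3 stroke at I1  (I1 outputs flow p/I1)
b0 stroke at J1  (J1 flow already set via bond 3)
b1 stroke at TF1  (through TF1, causality passes straight; one stroke at TF1)
b2 stroke at J2  (only one effort-in slot at J2)
b4 stroke at J3  (only one effort-in slot at J3)

bond 0 stroke→J1
bond 1 stroke→TF1
bond 2 stroke→J2
bond 3 stroke→I1
bond 4 stroke→J3
bond 5 stroke→Sf1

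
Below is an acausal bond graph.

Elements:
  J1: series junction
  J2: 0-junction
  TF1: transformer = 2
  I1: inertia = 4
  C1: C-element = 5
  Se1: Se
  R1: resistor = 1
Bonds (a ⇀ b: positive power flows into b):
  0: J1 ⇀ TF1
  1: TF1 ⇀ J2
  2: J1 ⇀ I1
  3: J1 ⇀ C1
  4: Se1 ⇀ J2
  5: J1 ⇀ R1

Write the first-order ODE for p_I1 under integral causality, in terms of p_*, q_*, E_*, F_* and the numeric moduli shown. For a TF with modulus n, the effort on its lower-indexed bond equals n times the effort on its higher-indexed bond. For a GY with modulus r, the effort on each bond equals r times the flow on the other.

dp_I1/dt = -2*E_Se1 - p_I1/4 - q_C1/5

β4 |J2  (Se1: effort source, stroke at far end)
β1 |TF1  (0-jn J2 has e-setter on 4)
β0 |J1  (TF1 one-in-one-out from 1)
β2 |I1  (I1 integral (f out))
β3 |J1  (J1: bond 2 brought flow, rest push out)
β5 |J1  (1-jn J1 has f-setter on 2)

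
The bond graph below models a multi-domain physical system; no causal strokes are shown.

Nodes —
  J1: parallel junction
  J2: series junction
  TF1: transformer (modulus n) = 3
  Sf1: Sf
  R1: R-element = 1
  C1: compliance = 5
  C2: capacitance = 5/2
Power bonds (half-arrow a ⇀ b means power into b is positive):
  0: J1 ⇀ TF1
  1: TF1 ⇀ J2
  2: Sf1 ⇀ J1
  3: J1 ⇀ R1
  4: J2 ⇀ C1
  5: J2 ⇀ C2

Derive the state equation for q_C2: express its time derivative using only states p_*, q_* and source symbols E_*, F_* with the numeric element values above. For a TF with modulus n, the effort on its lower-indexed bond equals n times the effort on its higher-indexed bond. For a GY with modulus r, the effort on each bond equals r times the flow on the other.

bond 2 stroke at Sf1  (source Sf1 imposes f)
bond 4 stroke at J2  (prefer integral on C1)
bond 5 stroke at J2  (C2: C, integral causality)
bond 1 stroke at TF1  (J2 needs exactly one f-in)
bond 0 stroke at J1  (TF1 one-in-one-out from 1)
bond 3 stroke at R1  (0-jn J1 has e-setter on 0)

dq_C2/dt = 3*F_Sf1 - 9*q_C1/5 - 18*q_C2/5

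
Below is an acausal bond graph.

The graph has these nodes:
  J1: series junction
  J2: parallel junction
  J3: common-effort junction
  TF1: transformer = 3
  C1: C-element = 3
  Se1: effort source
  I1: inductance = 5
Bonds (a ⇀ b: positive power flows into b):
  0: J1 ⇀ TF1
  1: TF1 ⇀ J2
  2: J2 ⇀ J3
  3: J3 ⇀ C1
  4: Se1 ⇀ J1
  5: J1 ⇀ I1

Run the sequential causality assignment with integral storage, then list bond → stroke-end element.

bond 4 →J1  (Se1 fixes effort; stroke away)
bond 3 →J3  (prefer integral on C1)
bond 2 →J2  (common-e at J3 fixed by 3)
bond 1 →TF1  (common-e at J2 fixed by 2)
bond 0 →J1  (TF TF1: opposite of bond 1)
bond 5 →I1  (J1: last free bond brings flow in)

bond 0 |J1
bond 1 |TF1
bond 2 |J2
bond 3 |J3
bond 4 |J1
bond 5 |I1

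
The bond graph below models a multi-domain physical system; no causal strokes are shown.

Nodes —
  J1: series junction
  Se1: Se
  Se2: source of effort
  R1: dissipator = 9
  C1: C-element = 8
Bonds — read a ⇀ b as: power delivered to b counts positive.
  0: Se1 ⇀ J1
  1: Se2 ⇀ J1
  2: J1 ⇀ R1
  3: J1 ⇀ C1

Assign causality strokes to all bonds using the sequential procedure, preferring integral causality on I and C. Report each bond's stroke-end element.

β0 →J1  (Se1 fixes effort; stroke away)
β1 →J1  (Se2 (Se) sets effort on bond)
β3 →J1  (C1: C, integral causality)
β2 →R1  (only one flow-in slot at J1)

#0 stroke→J1
#1 stroke→J1
#2 stroke→R1
#3 stroke→J1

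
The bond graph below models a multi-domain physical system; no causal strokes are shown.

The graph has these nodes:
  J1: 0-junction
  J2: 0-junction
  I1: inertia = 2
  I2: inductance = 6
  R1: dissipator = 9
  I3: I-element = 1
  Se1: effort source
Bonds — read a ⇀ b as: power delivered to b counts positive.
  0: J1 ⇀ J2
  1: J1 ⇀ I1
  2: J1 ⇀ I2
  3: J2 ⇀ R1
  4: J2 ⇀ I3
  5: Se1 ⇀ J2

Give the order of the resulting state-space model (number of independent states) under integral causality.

#5 →J2  (source Se1 imposes e)
#0 →J1  (J2 effort already set via bond 5)
#3 →R1  (J2 effort already set via bond 5)
#4 →I3  (0-jn J2 has e-setter on 5)
#1 →I1  (common-e at J1 fixed by 0)
#2 →I2  (J1: bond 0 brought effort, rest push out)

3  (I1, I2, I3 all integral)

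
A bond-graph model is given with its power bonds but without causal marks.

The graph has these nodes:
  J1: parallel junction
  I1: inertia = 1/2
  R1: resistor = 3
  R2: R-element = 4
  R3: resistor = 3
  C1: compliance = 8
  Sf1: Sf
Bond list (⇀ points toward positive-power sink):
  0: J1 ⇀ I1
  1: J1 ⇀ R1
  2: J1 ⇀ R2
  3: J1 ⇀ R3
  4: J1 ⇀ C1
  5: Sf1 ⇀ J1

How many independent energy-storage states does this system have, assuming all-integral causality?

2  (C1, I1 all integral)

b5 →Sf1  (Sf1: flow source, stroke at near end)
b0 →I1  (I1 outputs flow p/I1)
b4 →J1  (prefer integral on C1)
b1 →R1  (common-e at J1 fixed by 4)
b2 →R2  (common-e at J1 fixed by 4)
b3 →R3  (0-jn J1 has e-setter on 4)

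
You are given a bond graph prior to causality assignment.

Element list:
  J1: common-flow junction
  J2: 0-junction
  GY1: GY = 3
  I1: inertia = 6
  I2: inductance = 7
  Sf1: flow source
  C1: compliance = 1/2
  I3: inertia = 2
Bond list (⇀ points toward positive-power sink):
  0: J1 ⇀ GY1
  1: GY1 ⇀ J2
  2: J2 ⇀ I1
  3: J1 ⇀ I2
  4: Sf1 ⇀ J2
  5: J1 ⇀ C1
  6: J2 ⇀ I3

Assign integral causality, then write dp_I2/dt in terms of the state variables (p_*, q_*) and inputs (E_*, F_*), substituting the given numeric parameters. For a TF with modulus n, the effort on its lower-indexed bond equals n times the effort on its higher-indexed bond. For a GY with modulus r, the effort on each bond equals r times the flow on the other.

dp_I2/dt = 3*F_Sf1 - p_I1/2 - 3*p_I3/2 - 2*q_C1

β4 →Sf1  (Sf1 (Sf) sets flow on bond)
β2 →I1  (prefer integral on I1)
β3 →I2  (I2 outputs flow p/I2)
β0 →J1  (1-jn J1 has f-setter on 3)
β5 →J1  (J1: bond 3 brought flow, rest push out)
β1 →J2  (GY1 both-in/both-out from 0)
β6 →I3  (J2: bond 1 brought effort, rest push out)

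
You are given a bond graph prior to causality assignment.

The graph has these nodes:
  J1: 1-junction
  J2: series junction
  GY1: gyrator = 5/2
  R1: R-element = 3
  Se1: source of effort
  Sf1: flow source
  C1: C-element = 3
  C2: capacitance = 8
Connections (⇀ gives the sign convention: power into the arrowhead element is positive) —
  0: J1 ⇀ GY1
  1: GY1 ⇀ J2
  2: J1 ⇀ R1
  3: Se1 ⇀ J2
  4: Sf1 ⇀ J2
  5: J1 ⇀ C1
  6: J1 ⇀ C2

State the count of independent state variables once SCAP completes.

#3 stroke→J2  (source Se1 imposes e)
#4 stroke→Sf1  (Sf1 (Sf) sets flow on bond)
#1 stroke→J2  (J2 flow already set via bond 4)
#0 stroke→J1  (GY1 both-in/both-out from 1)
#5 stroke→J1  (C1: C, integral causality)
#6 stroke→J1  (C2 outputs effort q/C2)
#2 stroke→R1  (J1 needs exactly one f-in)

2  (C1, C2 all integral)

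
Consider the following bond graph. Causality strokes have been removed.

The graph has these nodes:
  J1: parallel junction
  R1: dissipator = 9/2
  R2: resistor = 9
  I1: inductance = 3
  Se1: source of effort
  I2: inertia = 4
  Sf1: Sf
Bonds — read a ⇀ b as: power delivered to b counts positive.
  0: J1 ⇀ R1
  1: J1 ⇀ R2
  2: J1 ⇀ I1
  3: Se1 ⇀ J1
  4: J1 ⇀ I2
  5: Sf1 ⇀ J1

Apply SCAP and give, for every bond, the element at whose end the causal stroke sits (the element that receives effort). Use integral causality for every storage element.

#3 stroke→J1  (source Se1 imposes e)
#5 stroke→Sf1  (Sf1 (Sf) sets flow on bond)
#0 stroke→R1  (J1: bond 3 brought effort, rest push out)
#1 stroke→R2  (J1 effort already set via bond 3)
#2 stroke→I1  (J1 effort already set via bond 3)
#4 stroke→I2  (J1: bond 3 brought effort, rest push out)

#0 |R1
#1 |R2
#2 |I1
#3 |J1
#4 |I2
#5 |Sf1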